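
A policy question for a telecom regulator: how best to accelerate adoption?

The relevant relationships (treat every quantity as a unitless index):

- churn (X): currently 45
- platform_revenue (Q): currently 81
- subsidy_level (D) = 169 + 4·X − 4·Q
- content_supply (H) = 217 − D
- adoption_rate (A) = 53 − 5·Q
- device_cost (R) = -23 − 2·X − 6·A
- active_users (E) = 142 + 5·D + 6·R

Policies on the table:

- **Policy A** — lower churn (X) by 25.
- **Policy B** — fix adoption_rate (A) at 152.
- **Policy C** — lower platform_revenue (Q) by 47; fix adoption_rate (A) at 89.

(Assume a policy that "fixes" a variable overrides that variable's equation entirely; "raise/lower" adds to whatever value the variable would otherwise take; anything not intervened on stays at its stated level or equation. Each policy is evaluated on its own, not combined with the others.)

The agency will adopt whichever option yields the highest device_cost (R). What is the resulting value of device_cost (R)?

Policy A (X − 25):
  X = 45 − 25 = 20
  Q = 81
  A = 53 − 5·81 = -352
  R = -23 − 2·20 − 6·(-352) = 2049
Policy B (A := 152):
  X = 45
  Q = 81
  A = 152
  R = -23 − 2·45 − 6·152 = -1025
Policy C (Q − 47, A := 89):
  X = 45
  Q = 81 − 47 = 34
  A = 89
  R = -23 − 2·45 − 6·89 = -647
Comparing — Policy A: R=2049, Policy B: R=-1025, Policy C: R=-647. Highest is 2049 (Policy A).

2049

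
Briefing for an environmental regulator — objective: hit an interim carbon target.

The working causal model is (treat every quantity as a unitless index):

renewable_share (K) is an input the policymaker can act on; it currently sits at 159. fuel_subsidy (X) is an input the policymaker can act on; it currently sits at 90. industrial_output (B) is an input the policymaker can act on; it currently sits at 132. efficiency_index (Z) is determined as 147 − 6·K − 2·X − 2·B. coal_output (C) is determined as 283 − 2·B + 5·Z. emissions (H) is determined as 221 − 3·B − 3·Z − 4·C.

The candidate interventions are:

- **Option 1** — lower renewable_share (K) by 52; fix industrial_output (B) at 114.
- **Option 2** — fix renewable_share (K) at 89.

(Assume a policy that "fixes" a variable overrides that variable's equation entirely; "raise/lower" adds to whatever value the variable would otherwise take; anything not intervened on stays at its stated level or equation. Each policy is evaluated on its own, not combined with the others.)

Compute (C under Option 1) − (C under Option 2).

-324

Option 1 (K − 52, B := 114):
  K = 159 − 52 = 107
  X = 90
  B = 114
  Z = 147 − 6·107 − 2·90 − 2·114 = -903
  C = 283 − 2·114 + 5·(-903) = -4460
Option 2 (K := 89):
  K = 89
  X = 90
  B = 132
  Z = 147 − 6·89 − 2·90 − 2·132 = -831
  C = 283 − 2·132 + 5·(-831) = -4136
C: -4460 − (-4136) = -324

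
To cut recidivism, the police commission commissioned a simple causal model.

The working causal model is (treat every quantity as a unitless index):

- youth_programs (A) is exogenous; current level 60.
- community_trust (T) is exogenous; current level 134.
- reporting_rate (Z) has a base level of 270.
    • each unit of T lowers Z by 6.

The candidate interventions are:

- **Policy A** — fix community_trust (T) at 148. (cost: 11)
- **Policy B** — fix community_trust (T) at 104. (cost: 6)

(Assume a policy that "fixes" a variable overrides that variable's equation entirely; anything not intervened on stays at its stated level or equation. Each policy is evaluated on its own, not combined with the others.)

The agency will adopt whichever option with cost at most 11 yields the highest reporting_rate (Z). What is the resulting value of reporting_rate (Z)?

-354

Policy A (T := 148):
  T = 148
  Z = 270 − 6·148 = -618
Policy B (T := 104):
  T = 104
  Z = 270 − 6·104 = -354
Comparing — Policy A: Z=-618, Policy B: Z=-354. Highest is -354 (Policy B).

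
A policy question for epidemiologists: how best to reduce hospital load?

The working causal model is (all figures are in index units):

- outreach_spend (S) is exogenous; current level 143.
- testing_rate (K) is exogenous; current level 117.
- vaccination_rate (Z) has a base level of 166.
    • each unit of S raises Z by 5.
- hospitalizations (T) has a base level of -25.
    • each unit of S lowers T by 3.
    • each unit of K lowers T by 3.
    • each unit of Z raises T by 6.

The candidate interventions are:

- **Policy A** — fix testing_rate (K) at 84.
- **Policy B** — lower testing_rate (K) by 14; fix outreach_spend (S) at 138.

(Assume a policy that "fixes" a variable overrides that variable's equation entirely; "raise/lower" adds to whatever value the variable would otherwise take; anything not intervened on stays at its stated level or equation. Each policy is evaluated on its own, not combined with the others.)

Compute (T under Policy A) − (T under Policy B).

Policy A (K := 84):
  S = 143
  K = 84
  Z = 166 + 5·143 = 881
  T = -25 − 3·143 − 3·84 + 6·881 = 4580
Policy B (K − 14, S := 138):
  S = 138
  K = 117 − 14 = 103
  Z = 166 + 5·138 = 856
  T = -25 − 3·138 − 3·103 + 6·856 = 4388
T: 4580 − 4388 = 192

192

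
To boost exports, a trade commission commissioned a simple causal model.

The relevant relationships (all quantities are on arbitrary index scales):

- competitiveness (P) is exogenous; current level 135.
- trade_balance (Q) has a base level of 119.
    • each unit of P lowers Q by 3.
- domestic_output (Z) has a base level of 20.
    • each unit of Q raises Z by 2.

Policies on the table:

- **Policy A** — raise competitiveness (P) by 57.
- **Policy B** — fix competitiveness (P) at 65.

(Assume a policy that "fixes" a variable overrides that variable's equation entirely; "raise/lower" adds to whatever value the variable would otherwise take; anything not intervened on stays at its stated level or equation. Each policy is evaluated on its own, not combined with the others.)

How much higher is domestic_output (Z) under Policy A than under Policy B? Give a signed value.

-762

Policy A (P + 57):
  P = 135 + 57 = 192
  Q = 119 − 3·192 = -457
  Z = 20 + 2·(-457) = -894
Policy B (P := 65):
  P = 65
  Q = 119 − 3·65 = -76
  Z = 20 + 2·(-76) = -132
Z: -894 − (-132) = -762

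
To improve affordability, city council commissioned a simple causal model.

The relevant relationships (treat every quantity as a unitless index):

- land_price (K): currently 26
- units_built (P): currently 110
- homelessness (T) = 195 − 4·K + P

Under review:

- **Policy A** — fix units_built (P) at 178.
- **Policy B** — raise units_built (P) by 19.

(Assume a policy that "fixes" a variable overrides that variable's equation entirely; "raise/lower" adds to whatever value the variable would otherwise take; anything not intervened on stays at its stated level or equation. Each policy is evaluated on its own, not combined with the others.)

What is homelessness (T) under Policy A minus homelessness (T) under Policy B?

49

Policy A (P := 178):
  K = 26
  P = 178
  T = 195 − 4·26 + 178 = 269
Policy B (P + 19):
  K = 26
  P = 110 + 19 = 129
  T = 195 − 4·26 + 129 = 220
T: 269 − 220 = 49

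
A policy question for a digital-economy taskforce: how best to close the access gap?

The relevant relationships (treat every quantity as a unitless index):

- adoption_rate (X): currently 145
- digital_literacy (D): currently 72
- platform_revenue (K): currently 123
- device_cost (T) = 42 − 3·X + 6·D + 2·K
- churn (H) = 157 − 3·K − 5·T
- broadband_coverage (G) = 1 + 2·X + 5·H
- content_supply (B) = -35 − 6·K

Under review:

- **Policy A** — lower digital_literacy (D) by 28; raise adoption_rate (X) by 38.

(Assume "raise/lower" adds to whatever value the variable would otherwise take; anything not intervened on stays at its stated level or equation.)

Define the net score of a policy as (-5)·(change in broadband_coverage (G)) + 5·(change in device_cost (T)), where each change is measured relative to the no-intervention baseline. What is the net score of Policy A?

-37040

Baseline:
  X = 145
  D = 72
  K = 123
  T = 42 − 3·145 + 6·72 + 2·123 = 285
  H = 157 − 3·123 − 5·285 = -1637
  G = 1 + 2·145 + 5·(-1637) = -7894
Policy A (D − 28, X + 38):
  X = 145 + 38 = 183
  D = 72 − 28 = 44
  K = 123
  T = 42 − 3·183 + 6·44 + 2·123 = 3
  H = 157 − 3·123 − 5·3 = -227
  G = 1 + 2·183 + 5·(-227) = -768
ΔG = -768 − (-7894) = 7126; ΔT = 3 − 285 = -282
Score = (-5)·7126 + 5·(-282) = -37040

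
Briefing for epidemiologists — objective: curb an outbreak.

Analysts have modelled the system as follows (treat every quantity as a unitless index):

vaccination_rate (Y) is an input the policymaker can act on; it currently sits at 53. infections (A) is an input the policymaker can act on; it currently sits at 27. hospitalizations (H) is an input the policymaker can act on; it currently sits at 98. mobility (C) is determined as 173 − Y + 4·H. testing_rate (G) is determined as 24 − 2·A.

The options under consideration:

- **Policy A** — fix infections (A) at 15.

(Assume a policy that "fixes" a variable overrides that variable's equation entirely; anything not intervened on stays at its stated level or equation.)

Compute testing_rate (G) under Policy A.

Policy A (A := 15):
  A = 15
  G = 24 − 2·15 = -6

-6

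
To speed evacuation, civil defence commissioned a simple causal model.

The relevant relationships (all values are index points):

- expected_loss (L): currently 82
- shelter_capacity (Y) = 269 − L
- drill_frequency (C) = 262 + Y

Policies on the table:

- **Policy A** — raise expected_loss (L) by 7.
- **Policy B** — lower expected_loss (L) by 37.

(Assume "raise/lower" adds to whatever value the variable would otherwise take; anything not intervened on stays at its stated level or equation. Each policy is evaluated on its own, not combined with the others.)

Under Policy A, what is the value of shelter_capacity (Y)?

180

Policy A (L + 7):
  L = 82 + 7 = 89
  Y = 269 − 89 = 180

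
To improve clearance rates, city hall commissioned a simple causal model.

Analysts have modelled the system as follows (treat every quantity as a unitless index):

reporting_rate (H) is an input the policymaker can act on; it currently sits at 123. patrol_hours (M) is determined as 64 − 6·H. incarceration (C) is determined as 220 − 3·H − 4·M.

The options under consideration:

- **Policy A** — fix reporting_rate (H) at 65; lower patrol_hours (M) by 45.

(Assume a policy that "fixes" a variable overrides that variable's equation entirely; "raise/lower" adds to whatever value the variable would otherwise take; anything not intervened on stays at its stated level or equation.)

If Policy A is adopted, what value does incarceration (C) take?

1509

Policy A (H := 65, M − 45):
  H = 65
  M = 64 − 6·65 (−45 from intervention) = -371
  C = 220 − 3·65 − 4·(-371) = 1509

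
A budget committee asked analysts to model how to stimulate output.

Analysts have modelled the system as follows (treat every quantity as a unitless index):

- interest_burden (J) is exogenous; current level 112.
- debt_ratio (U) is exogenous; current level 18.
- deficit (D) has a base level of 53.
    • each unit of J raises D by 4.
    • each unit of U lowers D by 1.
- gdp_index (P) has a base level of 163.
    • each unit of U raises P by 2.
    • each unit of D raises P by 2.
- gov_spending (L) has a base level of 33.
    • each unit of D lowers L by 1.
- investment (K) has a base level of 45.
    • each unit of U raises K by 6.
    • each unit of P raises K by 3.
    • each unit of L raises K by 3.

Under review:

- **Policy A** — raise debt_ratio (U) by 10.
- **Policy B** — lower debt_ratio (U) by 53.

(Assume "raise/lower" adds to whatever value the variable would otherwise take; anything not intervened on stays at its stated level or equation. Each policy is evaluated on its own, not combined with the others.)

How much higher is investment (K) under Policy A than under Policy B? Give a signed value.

Policy A (U + 10):
  J = 112
  U = 18 + 10 = 28
  D = 53 + 4·112 − 28 = 473
  P = 163 + 2·28 + 2·473 = 1165
  L = 33 − 473 = -440
  K = 45 + 6·28 + 3·1165 + 3·(-440) = 2388
Policy B (U − 53):
  J = 112
  U = 18 − 53 = -35
  D = 53 + 4·112 − (-35) = 536
  P = 163 + 2·(-35) + 2·536 = 1165
  L = 33 − 536 = -503
  K = 45 + 6·(-35) + 3·1165 + 3·(-503) = 1821
K: 2388 − 1821 = 567

567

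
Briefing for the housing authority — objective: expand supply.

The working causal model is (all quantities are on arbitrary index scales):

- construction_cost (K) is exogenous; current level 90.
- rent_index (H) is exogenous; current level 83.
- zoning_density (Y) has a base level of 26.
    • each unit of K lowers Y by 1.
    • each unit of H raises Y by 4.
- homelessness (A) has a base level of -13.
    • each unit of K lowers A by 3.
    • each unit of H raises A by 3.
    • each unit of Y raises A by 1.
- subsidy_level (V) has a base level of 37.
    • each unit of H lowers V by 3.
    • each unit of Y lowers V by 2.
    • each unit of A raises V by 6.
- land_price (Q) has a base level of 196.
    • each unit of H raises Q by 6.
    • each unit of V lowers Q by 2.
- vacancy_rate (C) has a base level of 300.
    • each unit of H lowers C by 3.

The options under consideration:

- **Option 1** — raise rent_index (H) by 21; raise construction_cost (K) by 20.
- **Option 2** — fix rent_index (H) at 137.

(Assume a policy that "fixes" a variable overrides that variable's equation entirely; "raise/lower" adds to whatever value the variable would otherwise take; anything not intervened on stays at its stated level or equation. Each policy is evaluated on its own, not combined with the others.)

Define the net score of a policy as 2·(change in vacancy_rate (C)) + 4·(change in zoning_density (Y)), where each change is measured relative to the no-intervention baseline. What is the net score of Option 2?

540

Baseline:
  K = 90
  H = 83
  Y = 26 − 90 + 4·83 = 268
  C = 300 − 3·83 = 51
Option 2 (H := 137):
  K = 90
  H = 137
  Y = 26 − 90 + 4·137 = 484
  C = 300 − 3·137 = -111
ΔC = -111 − 51 = -162; ΔY = 484 − 268 = 216
Score = 2·(-162) + 4·216 = 540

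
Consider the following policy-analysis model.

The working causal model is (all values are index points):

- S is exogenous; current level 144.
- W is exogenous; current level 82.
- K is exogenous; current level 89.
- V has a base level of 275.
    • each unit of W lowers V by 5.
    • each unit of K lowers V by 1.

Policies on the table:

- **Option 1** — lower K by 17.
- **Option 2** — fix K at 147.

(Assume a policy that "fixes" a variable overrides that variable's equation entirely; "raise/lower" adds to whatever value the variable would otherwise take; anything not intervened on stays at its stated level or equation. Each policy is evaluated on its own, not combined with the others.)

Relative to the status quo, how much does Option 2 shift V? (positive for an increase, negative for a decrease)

Baseline:
  W = 82
  K = 89
  V = 275 − 5·82 − 89 = -224
Option 2 (K := 147):
  W = 82
  K = 147
  V = 275 − 5·82 − 147 = -282
Change in V: -282 − (-224) = -58

-58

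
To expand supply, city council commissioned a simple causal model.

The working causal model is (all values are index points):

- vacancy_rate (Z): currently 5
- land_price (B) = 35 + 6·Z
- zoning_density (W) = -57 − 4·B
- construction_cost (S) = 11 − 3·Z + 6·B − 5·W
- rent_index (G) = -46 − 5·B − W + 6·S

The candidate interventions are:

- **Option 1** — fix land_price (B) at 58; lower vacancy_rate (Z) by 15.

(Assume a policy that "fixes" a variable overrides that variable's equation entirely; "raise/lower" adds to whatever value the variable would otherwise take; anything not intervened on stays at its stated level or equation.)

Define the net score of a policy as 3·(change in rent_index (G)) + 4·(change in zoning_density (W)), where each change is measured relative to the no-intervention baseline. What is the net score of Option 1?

-2333

Baseline:
  Z = 5
  B = 35 + 6·5 = 65
  W = -57 − 4·65 = -317
  S = 11 − 3·5 + 6·65 − 5·(-317) = 1971
  G = -46 − 5·65 − (-317) + 6·1971 = 11772
Option 1 (B := 58, Z − 15):
  Z = 5 − 15 = -10
  B = 58
  W = -57 − 4·58 = -289
  S = 11 − 3·(-10) + 6·58 − 5·(-289) = 1834
  G = -46 − 5·58 − (-289) + 6·1834 = 10957
ΔG = 10957 − 11772 = -815; ΔW = -289 − (-317) = 28
Score = 3·(-815) + 4·28 = -2333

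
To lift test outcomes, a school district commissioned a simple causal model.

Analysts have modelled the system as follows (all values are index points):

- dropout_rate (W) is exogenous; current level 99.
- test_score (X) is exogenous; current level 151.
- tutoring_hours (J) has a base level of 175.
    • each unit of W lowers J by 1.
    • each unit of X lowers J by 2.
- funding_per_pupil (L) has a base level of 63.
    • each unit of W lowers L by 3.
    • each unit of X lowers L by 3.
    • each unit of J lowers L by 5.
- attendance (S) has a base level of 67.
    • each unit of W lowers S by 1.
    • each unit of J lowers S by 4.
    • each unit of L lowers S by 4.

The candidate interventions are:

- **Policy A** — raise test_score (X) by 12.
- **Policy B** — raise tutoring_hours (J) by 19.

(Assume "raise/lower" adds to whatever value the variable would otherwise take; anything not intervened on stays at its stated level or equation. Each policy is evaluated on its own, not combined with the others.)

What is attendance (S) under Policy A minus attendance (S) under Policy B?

-544

Policy A (X + 12):
  W = 99
  X = 151 + 12 = 163
  J = 175 − 99 − 2·163 = -250
  L = 63 − 3·99 − 3·163 − 5·(-250) = 527
  S = 67 − 99 − 4·(-250) − 4·527 = -1140
Policy B (J + 19):
  W = 99
  X = 151
  J = 175 − 99 − 2·151 (+19 from intervention) = -207
  L = 63 − 3·99 − 3·151 − 5·(-207) = 348
  S = 67 − 99 − 4·(-207) − 4·348 = -596
S: -1140 − (-596) = -544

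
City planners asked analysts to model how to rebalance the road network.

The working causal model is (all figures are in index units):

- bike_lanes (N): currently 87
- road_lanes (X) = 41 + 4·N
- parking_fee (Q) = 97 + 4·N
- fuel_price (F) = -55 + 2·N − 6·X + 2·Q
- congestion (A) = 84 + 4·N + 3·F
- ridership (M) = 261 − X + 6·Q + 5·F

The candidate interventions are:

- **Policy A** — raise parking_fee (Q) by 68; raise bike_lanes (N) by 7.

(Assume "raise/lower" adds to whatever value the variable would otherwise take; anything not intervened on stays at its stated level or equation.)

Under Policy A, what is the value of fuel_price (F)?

-1287

Policy A (Q + 68, N + 7):
  N = 87 + 7 = 94
  X = 41 + 4·94 = 417
  Q = 97 + 4·94 (+68 from intervention) = 541
  F = -55 + 2·94 − 6·417 + 2·541 = -1287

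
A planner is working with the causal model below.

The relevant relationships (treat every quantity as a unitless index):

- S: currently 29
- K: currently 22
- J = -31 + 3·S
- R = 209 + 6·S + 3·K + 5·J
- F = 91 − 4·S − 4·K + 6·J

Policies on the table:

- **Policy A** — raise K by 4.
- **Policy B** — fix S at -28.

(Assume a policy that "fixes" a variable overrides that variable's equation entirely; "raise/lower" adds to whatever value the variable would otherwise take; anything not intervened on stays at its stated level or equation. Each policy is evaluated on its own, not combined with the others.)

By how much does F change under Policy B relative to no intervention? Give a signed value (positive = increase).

-798

Baseline:
  S = 29
  K = 22
  J = -31 + 3·29 = 56
  F = 91 − 4·29 − 4·22 + 6·56 = 223
Policy B (S := -28):
  S = -28
  K = 22
  J = -31 + 3·(-28) = -115
  F = 91 − 4·(-28) − 4·22 + 6·(-115) = -575
Change in F: -575 − 223 = -798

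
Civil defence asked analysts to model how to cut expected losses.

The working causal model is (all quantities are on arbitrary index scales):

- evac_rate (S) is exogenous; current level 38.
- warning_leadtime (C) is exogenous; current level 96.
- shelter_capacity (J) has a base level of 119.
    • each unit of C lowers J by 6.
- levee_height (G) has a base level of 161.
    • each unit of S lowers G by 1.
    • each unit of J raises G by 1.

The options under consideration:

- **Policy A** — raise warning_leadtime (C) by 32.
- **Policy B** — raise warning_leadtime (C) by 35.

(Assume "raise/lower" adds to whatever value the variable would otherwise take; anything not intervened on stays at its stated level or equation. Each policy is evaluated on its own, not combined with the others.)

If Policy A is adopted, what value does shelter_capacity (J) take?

Policy A (C + 32):
  C = 96 + 32 = 128
  J = 119 − 6·128 = -649

-649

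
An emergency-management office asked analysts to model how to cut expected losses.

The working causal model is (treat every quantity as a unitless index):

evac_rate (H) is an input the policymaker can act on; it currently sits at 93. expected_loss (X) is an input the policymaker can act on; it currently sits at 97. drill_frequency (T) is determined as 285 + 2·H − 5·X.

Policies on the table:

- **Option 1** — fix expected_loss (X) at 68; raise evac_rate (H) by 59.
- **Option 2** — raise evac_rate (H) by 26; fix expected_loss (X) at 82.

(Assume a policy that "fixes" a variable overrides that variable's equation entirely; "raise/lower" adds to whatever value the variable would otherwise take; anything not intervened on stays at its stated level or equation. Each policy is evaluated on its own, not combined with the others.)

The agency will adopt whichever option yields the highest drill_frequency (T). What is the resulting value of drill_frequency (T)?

249

Option 1 (X := 68, H + 59):
  H = 93 + 59 = 152
  X = 68
  T = 285 + 2·152 − 5·68 = 249
Option 2 (H + 26, X := 82):
  H = 93 + 26 = 119
  X = 82
  T = 285 + 2·119 − 5·82 = 113
Comparing — Option 1: T=249, Option 2: T=113. Highest is 249 (Option 1).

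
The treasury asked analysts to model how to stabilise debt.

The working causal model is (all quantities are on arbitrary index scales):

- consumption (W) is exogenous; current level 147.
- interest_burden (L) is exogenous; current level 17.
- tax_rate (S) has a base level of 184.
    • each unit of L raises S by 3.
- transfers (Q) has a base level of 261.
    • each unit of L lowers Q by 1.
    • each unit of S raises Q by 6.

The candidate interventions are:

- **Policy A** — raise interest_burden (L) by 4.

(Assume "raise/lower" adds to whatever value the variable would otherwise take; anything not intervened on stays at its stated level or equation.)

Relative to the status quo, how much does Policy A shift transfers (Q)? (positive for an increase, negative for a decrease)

Baseline:
  L = 17
  S = 184 + 3·17 = 235
  Q = 261 − 17 + 6·235 = 1654
Policy A (L + 4):
  L = 17 + 4 = 21
  S = 184 + 3·21 = 247
  Q = 261 − 21 + 6·247 = 1722
Change in Q: 1722 − 1654 = 68

68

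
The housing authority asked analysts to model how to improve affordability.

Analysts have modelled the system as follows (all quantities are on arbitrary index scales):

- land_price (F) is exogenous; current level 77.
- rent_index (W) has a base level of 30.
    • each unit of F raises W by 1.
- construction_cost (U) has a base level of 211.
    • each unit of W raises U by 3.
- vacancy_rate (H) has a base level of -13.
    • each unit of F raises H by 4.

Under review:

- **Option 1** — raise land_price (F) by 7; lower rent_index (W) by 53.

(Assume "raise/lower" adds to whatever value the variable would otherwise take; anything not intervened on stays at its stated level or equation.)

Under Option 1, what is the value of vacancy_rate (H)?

323

Option 1 (F + 7, W − 53):
  F = 77 + 7 = 84
  H = -13 + 4·84 = 323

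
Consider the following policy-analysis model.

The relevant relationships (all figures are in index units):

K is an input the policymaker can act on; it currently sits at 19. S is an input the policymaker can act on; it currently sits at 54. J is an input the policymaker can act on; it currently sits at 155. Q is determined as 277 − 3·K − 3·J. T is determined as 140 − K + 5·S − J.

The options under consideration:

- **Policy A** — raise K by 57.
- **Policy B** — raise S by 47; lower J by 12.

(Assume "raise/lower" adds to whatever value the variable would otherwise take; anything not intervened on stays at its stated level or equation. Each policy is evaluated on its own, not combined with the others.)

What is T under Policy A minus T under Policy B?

Policy A (K + 57):
  K = 19 + 57 = 76
  S = 54
  J = 155
  T = 140 − 76 + 5·54 − 155 = 179
Policy B (S + 47, J − 12):
  K = 19
  S = 54 + 47 = 101
  J = 155 − 12 = 143
  T = 140 − 19 + 5·101 − 143 = 483
T: 179 − 483 = -304

-304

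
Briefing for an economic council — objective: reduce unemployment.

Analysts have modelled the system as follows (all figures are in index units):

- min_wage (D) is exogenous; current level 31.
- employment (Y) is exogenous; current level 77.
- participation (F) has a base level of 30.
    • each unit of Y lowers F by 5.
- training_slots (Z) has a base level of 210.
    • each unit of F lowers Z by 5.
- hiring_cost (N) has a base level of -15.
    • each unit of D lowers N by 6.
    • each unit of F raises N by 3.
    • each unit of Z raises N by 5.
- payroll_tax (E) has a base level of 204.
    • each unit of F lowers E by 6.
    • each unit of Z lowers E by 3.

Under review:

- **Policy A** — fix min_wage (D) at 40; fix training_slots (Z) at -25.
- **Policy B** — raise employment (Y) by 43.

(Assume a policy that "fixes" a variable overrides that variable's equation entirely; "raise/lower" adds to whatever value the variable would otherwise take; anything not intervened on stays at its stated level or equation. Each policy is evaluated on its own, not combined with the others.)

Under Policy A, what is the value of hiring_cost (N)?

Policy A (D := 40, Z := -25):
  D = 40
  Y = 77
  F = 30 − 5·77 = -355
  Z = -25
  N = -15 − 6·40 + 3·(-355) + 5·(-25) = -1445

-1445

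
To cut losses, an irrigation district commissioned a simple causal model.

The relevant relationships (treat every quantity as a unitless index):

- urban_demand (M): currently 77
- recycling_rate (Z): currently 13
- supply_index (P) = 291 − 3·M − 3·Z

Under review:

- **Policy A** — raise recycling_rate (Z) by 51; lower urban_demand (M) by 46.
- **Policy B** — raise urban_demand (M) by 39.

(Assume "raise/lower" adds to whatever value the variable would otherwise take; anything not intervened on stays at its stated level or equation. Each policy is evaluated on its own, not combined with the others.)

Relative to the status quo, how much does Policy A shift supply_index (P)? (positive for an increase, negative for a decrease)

Baseline:
  M = 77
  Z = 13
  P = 291 − 3·77 − 3·13 = 21
Policy A (Z + 51, M − 46):
  M = 77 − 46 = 31
  Z = 13 + 51 = 64
  P = 291 − 3·31 − 3·64 = 6
Change in P: 6 − 21 = -15

-15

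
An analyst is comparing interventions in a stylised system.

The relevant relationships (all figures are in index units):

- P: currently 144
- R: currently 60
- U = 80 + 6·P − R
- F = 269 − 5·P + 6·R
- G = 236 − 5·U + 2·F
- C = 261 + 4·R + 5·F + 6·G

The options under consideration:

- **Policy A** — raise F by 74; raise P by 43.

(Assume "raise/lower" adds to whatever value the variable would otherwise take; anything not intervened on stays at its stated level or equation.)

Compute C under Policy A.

Policy A (F + 74, P + 43):
  P = 144 + 43 = 187
  R = 60
  U = 80 + 6·187 − 60 = 1142
  F = 269 − 5·187 + 6·60 (+74 from intervention) = -232
  G = 236 − 5·1142 + 2·(-232) = -5938
  C = 261 + 4·60 + 5·(-232) + 6·(-5938) = -36287

-36287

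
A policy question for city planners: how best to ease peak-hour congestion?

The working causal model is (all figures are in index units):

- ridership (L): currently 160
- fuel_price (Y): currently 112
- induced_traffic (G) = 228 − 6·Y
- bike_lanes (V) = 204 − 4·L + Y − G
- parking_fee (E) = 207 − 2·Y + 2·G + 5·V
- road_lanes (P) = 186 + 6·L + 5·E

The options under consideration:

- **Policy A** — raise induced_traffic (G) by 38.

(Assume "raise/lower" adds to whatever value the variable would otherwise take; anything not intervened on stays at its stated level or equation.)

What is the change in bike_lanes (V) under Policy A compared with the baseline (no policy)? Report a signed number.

-38

Baseline:
  L = 160
  Y = 112
  G = 228 − 6·112 = -444
  V = 204 − 4·160 + 112 − (-444) = 120
Policy A (G + 38):
  L = 160
  Y = 112
  G = 228 − 6·112 (+38 from intervention) = -406
  V = 204 − 4·160 + 112 − (-406) = 82
Change in V: 82 − 120 = -38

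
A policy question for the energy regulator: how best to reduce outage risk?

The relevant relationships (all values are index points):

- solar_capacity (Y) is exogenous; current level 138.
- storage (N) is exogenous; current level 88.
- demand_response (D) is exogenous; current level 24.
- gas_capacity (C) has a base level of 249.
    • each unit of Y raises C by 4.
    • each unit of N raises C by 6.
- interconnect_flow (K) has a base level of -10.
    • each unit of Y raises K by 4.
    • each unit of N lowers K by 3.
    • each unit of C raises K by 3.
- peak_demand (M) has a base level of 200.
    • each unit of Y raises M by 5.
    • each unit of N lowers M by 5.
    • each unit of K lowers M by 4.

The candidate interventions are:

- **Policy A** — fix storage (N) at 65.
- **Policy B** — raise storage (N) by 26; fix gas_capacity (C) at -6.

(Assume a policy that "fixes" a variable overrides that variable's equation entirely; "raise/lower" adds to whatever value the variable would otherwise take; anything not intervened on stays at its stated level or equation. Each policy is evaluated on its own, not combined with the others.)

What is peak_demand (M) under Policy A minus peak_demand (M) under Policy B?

Policy A (N := 65):
  Y = 138
  N = 65
  C = 249 + 4·138 + 6·65 = 1191
  K = -10 + 4·138 − 3·65 + 3·1191 = 3920
  M = 200 + 5·138 − 5·65 − 4·3920 = -15115
Policy B (N + 26, C := -6):
  Y = 138
  N = 88 + 26 = 114
  C = -6
  K = -10 + 4·138 − 3·114 + 3·(-6) = 182
  M = 200 + 5·138 − 5·114 − 4·182 = -408
M: -15115 − (-408) = -14707

-14707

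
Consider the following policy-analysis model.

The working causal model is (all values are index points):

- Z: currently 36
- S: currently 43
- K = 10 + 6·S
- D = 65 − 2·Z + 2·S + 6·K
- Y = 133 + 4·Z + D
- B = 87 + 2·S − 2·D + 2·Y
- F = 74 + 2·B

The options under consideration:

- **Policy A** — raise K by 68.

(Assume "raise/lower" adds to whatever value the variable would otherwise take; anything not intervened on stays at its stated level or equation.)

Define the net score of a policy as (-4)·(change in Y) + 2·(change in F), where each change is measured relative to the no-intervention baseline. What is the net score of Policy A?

-1632

Baseline:
  Z = 36
  S = 43
  K = 10 + 6·43 = 268
  D = 65 − 2·36 + 2·43 + 6·268 = 1687
  Y = 133 + 4·36 + 1687 = 1964
  B = 87 + 2·43 − 2·1687 + 2·1964 = 727
  F = 74 + 2·727 = 1528
Policy A (K + 68):
  Z = 36
  S = 43
  K = 10 + 6·43 (+68 from intervention) = 336
  D = 65 − 2·36 + 2·43 + 6·336 = 2095
  Y = 133 + 4·36 + 2095 = 2372
  B = 87 + 2·43 − 2·2095 + 2·2372 = 727
  F = 74 + 2·727 = 1528
ΔY = 2372 − 1964 = 408; ΔF = 1528 − 1528 = 0
Score = (-4)·408 + 2·0 = -1632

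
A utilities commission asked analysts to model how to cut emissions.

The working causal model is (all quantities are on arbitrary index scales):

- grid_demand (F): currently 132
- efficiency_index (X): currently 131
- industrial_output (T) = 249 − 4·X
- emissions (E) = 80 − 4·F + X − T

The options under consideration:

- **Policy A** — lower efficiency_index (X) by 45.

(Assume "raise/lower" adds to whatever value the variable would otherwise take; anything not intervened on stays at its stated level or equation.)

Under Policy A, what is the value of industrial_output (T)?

Policy A (X − 45):
  X = 131 − 45 = 86
  T = 249 − 4·86 = -95

-95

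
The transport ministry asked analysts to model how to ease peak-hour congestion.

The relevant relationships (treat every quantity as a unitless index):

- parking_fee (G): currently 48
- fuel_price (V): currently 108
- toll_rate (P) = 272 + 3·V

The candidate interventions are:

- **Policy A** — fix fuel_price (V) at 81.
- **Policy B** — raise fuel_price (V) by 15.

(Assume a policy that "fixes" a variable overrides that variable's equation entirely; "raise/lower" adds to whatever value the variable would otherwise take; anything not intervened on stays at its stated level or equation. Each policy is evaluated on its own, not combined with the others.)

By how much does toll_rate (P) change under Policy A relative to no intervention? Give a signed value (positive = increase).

Baseline:
  V = 108
  P = 272 + 3·108 = 596
Policy A (V := 81):
  V = 81
  P = 272 + 3·81 = 515
Change in P: 515 − 596 = -81

-81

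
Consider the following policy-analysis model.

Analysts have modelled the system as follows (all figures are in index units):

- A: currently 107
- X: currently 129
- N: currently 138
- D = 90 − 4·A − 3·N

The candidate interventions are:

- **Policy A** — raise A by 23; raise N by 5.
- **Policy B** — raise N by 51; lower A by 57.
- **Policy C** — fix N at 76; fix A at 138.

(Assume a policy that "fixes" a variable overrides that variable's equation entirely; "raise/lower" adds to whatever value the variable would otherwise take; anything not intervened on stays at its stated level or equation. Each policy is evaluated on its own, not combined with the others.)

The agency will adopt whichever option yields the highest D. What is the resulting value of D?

-677

Policy A (A + 23, N + 5):
  A = 107 + 23 = 130
  N = 138 + 5 = 143
  D = 90 − 4·130 − 3·143 = -859
Policy B (N + 51, A − 57):
  A = 107 − 57 = 50
  N = 138 + 51 = 189
  D = 90 − 4·50 − 3·189 = -677
Policy C (N := 76, A := 138):
  A = 138
  N = 76
  D = 90 − 4·138 − 3·76 = -690
Comparing — Policy A: D=-859, Policy B: D=-677, Policy C: D=-690. Highest is -677 (Policy B).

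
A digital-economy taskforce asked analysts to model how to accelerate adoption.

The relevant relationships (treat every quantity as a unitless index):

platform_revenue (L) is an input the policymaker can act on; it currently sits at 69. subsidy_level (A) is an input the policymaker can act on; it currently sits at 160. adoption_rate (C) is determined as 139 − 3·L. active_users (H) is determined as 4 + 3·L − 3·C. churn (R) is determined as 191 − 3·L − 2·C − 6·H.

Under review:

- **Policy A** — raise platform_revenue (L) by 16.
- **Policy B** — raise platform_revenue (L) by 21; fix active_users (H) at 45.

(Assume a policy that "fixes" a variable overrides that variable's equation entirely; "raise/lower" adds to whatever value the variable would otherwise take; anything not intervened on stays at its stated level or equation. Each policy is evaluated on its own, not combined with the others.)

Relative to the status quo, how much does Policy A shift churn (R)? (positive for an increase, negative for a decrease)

-1104

Baseline:
  L = 69
  C = 139 − 3·69 = -68
  H = 4 + 3·69 − 3·(-68) = 415
  R = 191 − 3·69 − 2·(-68) − 6·415 = -2370
Policy A (L + 16):
  L = 69 + 16 = 85
  C = 139 − 3·85 = -116
  H = 4 + 3·85 − 3·(-116) = 607
  R = 191 − 3·85 − 2·(-116) − 6·607 = -3474
Change in R: -3474 − (-2370) = -1104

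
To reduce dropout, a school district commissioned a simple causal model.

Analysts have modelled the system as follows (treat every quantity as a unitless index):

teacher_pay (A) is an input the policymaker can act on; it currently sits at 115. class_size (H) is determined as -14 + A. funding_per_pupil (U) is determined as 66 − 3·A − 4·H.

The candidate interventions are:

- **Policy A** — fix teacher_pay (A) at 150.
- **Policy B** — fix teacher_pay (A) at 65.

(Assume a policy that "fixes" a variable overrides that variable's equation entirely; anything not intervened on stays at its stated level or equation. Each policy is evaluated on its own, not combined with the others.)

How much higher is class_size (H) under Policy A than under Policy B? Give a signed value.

Policy A (A := 150):
  A = 150
  H = -14 + 150 = 136
Policy B (A := 65):
  A = 65
  H = -14 + 65 = 51
H: 136 − 51 = 85

85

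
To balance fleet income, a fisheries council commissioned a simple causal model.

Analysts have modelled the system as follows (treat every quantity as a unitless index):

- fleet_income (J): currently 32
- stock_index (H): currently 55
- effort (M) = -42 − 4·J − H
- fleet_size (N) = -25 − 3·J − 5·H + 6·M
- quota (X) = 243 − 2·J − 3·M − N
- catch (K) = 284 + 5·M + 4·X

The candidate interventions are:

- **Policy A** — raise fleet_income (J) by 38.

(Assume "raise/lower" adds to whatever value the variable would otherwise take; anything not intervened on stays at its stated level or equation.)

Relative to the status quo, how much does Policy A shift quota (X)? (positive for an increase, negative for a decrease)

Baseline:
  J = 32
  H = 55
  M = -42 − 4·32 − 55 = -225
  N = -25 − 3·32 − 5·55 + 6·(-225) = -1746
  X = 243 − 2·32 − 3·(-225) − (-1746) = 2600
Policy A (J + 38):
  J = 32 + 38 = 70
  H = 55
  M = -42 − 4·70 − 55 = -377
  N = -25 − 3·70 − 5·55 + 6·(-377) = -2772
  X = 243 − 2·70 − 3·(-377) − (-2772) = 4006
Change in X: 4006 − 2600 = 1406

1406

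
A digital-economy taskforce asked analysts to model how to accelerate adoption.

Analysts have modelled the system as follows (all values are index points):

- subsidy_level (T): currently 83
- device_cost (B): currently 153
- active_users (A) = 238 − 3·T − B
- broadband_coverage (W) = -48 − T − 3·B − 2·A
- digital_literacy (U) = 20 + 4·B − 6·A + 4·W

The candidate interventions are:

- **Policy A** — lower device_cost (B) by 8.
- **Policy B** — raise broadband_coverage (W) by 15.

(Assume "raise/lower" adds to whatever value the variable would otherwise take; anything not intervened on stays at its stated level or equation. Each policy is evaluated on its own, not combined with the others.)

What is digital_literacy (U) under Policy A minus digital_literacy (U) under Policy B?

Policy A (B − 8):
  T = 83
  B = 153 − 8 = 145
  A = 238 − 3·83 − 145 = -156
  W = -48 − 83 − 3·145 − 2·(-156) = -254
  U = 20 + 4·145 − 6·(-156) + 4·(-254) = 520
Policy B (W + 15):
  T = 83
  B = 153
  A = 238 − 3·83 − 153 = -164
  W = -48 − 83 − 3·153 − 2·(-164) (+15 from intervention) = -247
  U = 20 + 4·153 − 6·(-164) + 4·(-247) = 628
U: 520 − 628 = -108

-108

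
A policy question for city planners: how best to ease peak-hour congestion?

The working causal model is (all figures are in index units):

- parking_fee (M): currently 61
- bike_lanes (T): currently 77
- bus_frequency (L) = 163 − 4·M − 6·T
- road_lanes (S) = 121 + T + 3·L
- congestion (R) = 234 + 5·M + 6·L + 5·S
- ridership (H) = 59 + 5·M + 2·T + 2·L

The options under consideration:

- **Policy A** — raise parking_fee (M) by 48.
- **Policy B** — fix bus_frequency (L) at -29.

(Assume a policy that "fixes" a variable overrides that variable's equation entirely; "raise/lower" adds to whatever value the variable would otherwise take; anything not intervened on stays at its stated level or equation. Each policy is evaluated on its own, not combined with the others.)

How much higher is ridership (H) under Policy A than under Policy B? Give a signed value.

-1172

Policy A (M + 48):
  M = 61 + 48 = 109
  T = 77
  L = 163 − 4·109 − 6·77 = -735
  H = 59 + 5·109 + 2·77 + 2·(-735) = -712
Policy B (L := -29):
  M = 61
  T = 77
  L = -29
  H = 59 + 5·61 + 2·77 + 2·(-29) = 460
H: -712 − 460 = -1172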